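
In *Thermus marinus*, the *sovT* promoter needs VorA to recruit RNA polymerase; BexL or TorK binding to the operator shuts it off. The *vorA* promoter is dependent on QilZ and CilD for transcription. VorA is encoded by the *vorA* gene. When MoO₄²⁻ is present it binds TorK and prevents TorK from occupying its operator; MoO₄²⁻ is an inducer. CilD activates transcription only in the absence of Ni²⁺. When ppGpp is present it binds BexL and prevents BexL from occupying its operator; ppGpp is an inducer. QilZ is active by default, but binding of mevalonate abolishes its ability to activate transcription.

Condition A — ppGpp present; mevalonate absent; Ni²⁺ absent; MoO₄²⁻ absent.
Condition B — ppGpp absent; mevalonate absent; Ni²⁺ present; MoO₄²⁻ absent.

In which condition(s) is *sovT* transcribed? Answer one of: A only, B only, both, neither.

neither

Condition A:
ppGpp is present, so BexL is inactive.
Mevalonate is absent, so QilZ is active.
Ni²⁺ is absent, so CilD is active.
No repressor is bound and QilZ and CilD are active, so *vorA* is transcribed.
So VorA is produced and active.
MoO₄²⁻ is absent, so TorK is active.
With repressor TorK bound, *sovT* is not transcribed.
→ *sovT* is OFF in A.
Condition B:
ppGpp is absent, so BexL is active.
Mevalonate is absent, so QilZ is active.
Ni²⁺ is present, so CilD is inactive.
Required activator CilD is absent, so *vorA* is not transcribed.
So VorA is not produced.
MoO₄²⁻ is absent, so TorK is active.
With repressor BexL bound, *sovT* is not transcribed.
→ *sovT* is OFF in B.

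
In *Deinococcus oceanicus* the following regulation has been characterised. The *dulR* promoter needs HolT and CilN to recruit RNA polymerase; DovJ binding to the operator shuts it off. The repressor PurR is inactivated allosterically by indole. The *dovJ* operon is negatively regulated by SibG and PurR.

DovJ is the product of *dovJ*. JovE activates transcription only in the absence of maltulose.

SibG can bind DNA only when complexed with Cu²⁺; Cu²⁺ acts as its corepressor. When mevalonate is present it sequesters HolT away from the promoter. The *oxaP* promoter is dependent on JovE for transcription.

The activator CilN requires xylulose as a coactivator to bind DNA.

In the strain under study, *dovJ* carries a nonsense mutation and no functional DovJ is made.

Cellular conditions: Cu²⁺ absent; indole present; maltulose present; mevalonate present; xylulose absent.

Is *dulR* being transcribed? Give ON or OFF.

OFF

DovJ is non-functional in this strain, so it has no effect.
Mevalonate is present, so HolT is inactive.
Xylulose is absent, so CilN is inactive.
Required activator HolT is absent, so *dulR* is not transcribed.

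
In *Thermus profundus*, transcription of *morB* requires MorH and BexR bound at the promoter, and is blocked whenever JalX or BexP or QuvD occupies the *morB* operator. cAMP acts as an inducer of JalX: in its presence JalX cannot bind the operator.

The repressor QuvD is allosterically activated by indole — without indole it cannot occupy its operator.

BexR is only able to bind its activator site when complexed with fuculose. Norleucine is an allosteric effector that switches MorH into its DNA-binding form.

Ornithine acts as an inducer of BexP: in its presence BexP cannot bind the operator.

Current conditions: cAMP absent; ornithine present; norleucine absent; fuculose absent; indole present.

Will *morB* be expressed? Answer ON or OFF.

cAMP is absent, so JalX is active.
Ornithine is present, so BexP is inactive.
Norleucine is absent, so MorH is inactive.
Fuculose is absent, so BexR is inactive.
Indole is present, so QuvD is active.
With repressor JalX bound, *morB* is not transcribed.

OFF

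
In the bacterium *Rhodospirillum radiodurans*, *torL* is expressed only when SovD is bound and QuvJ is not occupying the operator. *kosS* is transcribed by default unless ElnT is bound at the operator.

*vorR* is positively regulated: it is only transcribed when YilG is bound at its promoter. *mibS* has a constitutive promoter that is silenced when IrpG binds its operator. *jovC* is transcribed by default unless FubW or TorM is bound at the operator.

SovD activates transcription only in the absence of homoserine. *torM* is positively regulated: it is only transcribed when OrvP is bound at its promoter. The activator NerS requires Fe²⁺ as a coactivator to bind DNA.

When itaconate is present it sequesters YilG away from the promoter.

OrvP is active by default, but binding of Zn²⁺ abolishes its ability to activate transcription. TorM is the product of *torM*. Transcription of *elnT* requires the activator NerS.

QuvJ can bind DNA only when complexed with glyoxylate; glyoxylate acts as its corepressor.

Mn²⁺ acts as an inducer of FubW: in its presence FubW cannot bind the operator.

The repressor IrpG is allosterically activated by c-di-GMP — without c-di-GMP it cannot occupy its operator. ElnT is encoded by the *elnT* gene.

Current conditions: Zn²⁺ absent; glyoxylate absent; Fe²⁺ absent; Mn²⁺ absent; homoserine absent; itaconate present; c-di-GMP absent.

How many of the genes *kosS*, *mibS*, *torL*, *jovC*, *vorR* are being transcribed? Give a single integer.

3

Fe²⁺ is absent, so NerS is inactive.
Required activator NerS is absent, so *elnT* is not transcribed.
So ElnT is not produced.
With no repressor bound, *kosS* is transcribed.
→ *kosS* is ON.
c-di-GMP is absent, so IrpG is inactive.
With no repressor bound, *mibS* is transcribed.
→ *mibS* is ON.
Homoserine is absent, so SovD is active.
Glyoxylate is absent, so QuvJ is inactive.
No repressor is bound and SovD is active, so *torL* is transcribed.
→ *torL* is ON.
Mn²⁺ is absent, so FubW is active.
Zn²⁺ is absent, so OrvP is active.
No repressor is bound and OrvP is active, so *torM* is transcribed.
So TorM is produced and active.
With repressor FubW bound, *jovC* is not transcribed.
→ *jovC* is OFF.
Itaconate is present, so YilG is inactive.
Required activator YilG is absent, so *vorR* is not transcribed.
→ *vorR* is OFF.
3 of the 5 genes are transcribed.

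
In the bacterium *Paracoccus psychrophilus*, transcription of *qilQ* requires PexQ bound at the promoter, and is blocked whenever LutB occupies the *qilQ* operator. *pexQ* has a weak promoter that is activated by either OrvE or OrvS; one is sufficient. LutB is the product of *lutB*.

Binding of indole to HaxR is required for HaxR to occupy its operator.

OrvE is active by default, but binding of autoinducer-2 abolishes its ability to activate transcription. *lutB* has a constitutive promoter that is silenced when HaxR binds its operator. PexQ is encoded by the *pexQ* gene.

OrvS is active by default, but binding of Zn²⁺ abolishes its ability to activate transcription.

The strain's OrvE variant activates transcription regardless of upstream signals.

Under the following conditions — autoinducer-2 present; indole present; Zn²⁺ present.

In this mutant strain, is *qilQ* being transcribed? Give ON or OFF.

ON

OrvE is constitutively active in this strain.
Zn²⁺ is present, so OrvS is inactive.
Activator OrvE is present, so *pexQ* is transcribed.
So PexQ is produced and active.
Indole is present, so HaxR is active.
With repressor HaxR bound, *lutB* is not transcribed.
So LutB is not produced.
No repressor is bound and PexQ is active, so *qilQ* is transcribed.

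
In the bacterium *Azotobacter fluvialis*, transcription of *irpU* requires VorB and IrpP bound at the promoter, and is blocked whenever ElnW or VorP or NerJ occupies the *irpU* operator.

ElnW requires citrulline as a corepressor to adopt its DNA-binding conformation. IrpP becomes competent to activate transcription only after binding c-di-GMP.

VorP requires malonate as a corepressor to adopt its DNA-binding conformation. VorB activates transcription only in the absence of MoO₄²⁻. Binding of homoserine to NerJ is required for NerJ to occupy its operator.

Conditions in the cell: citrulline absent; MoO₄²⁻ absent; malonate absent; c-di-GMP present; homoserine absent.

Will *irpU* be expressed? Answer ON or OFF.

ON

Citrulline is absent, so ElnW is inactive.
Malonate is absent, so VorP is inactive.
MoO₄²⁻ is absent, so VorB is active.
c-di-GMP is present, so IrpP is active.
Homoserine is absent, so NerJ is inactive.
No repressor is bound and VorB and IrpP are active, so *irpU* is transcribed.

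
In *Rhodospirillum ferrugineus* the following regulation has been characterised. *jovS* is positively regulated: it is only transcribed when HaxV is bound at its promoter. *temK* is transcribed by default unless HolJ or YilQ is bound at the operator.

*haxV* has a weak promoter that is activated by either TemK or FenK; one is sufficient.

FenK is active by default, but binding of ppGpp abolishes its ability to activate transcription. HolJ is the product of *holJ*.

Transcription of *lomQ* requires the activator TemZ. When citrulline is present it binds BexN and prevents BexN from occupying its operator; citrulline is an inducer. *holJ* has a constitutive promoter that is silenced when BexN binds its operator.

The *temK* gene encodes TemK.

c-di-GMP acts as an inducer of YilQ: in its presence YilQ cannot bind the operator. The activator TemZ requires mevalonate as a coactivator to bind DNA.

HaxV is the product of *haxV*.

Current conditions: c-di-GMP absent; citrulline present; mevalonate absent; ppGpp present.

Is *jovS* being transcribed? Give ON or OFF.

Citrulline is present, so BexN is inactive.
With no repressor bound, *holJ* is transcribed.
So HolJ is produced and active.
c-di-GMP is absent, so YilQ is active.
With repressor HolJ bound, *temK* is not transcribed.
So TemK is not produced.
ppGpp is present, so FenK is inactive.
No activator is available at the *haxV* promoter, so *haxV* is not transcribed.
So HaxV is not produced.
Required activator HaxV is absent, so *jovS* is not transcribed.

OFF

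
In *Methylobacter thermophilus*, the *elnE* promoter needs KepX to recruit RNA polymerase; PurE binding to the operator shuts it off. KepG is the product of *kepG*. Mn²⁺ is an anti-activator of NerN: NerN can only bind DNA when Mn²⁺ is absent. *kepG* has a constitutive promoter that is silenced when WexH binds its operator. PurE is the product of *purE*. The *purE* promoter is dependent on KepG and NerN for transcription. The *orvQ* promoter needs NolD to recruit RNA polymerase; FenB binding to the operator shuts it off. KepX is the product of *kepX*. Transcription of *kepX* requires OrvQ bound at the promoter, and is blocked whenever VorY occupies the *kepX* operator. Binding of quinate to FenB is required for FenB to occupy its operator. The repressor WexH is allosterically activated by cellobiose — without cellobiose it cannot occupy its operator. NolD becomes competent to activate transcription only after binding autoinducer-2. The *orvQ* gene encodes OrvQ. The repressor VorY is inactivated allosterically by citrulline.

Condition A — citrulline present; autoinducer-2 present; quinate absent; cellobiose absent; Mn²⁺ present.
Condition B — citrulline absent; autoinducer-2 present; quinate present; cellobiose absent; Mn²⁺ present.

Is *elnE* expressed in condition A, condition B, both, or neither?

A only

Condition A:
Citrulline is present, so VorY is inactive.
Autoinducer-2 is present, so NolD is active.
Quinate is absent, so FenB is inactive.
No repressor is bound and NolD is active, so *orvQ* is transcribed.
So OrvQ is produced and active.
No repressor is bound and OrvQ is active, so *kepX* is transcribed.
So KepX is produced and active.
Cellobiose is absent, so WexH is inactive.
With no repressor bound, *kepG* is transcribed.
So KepG is produced and active.
Mn²⁺ is present, so NerN is inactive.
Required activator NerN is absent, so *purE* is not transcribed.
So PurE is not produced.
No repressor is bound and KepX is active, so *elnE* is transcribed.
→ *elnE* is ON in A.
Condition B:
Citrulline is absent, so VorY is active.
Autoinducer-2 is present, so NolD is active.
Quinate is present, so FenB is active.
With repressor FenB bound, *orvQ* is not transcribed.
So OrvQ is not produced.
With repressor VorY bound, *kepX* is not transcribed.
So KepX is not produced.
Cellobiose is absent, so WexH is inactive.
With no repressor bound, *kepG* is transcribed.
So KepG is produced and active.
Mn²⁺ is present, so NerN is inactive.
Required activator NerN is absent, so *purE* is not transcribed.
So PurE is not produced.
Required activator KepX is absent, so *elnE* is not transcribed.
→ *elnE* is OFF in B.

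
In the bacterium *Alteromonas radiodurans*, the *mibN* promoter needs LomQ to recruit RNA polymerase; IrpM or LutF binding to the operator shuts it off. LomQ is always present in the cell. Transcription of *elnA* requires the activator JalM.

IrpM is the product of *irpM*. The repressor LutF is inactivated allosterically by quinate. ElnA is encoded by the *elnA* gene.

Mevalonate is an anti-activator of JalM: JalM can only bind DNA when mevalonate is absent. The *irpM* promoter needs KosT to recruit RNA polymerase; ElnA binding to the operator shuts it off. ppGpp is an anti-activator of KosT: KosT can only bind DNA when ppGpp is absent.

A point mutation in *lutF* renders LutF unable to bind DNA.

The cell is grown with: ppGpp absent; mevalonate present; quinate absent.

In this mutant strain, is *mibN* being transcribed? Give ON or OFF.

OFF

Mevalonate is present, so JalM is inactive.
Required activator JalM is absent, so *elnA* is not transcribed.
So ElnA is not produced.
ppGpp is absent, so KosT is active.
No repressor is bound and KosT is active, so *irpM* is transcribed.
So IrpM is produced and active.
LomQ is produced constitutively and is active.
LutF is non-functional in this strain, so it has no effect.
With repressor IrpM bound, *mibN* is not transcribed.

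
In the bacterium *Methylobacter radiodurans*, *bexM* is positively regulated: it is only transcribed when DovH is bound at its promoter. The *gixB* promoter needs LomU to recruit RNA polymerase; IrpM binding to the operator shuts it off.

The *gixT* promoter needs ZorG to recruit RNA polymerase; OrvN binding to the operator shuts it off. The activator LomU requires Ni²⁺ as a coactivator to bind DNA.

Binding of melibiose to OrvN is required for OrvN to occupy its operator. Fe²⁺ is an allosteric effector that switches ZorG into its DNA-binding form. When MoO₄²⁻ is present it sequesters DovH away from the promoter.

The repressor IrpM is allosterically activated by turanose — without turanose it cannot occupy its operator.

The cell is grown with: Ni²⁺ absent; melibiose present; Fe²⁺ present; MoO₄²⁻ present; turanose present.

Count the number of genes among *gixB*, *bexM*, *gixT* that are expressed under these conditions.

0

Ni²⁺ is absent, so LomU is inactive.
Turanose is present, so IrpM is active.
With repressor IrpM bound, *gixB* is not transcribed.
→ *gixB* is OFF.
MoO₄²⁻ is present, so DovH is inactive.
Required activator DovH is absent, so *bexM* is not transcribed.
→ *bexM* is OFF.
Fe²⁺ is present, so ZorG is active.
Melibiose is present, so OrvN is active.
With repressor OrvN bound, *gixT* is not transcribed.
→ *gixT* is OFF.
0 of the 3 genes are transcribed.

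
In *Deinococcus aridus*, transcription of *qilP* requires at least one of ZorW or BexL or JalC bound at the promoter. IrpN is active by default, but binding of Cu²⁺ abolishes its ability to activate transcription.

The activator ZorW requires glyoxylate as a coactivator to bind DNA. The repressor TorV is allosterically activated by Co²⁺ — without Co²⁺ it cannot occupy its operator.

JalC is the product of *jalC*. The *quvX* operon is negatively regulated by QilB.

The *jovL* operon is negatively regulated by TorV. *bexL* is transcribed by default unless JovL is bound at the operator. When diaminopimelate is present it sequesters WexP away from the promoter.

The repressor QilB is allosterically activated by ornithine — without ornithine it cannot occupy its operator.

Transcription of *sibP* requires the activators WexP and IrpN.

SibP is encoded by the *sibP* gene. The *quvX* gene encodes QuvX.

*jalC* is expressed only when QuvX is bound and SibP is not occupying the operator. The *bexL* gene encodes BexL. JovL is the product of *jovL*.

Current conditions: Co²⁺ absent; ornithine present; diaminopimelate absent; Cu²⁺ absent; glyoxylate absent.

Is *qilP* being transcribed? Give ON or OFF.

Glyoxylate is absent, so ZorW is inactive.
Co²⁺ is absent, so TorV is inactive.
With no repressor bound, *jovL* is transcribed.
So JovL is produced and active.
With repressor JovL bound, *bexL* is not transcribed.
So BexL is not produced.
Diaminopimelate is absent, so WexP is active.
Cu²⁺ is absent, so IrpN is active.
No repressor is bound and WexP and IrpN are active, so *sibP* is transcribed.
So SibP is produced and active.
Ornithine is present, so QilB is active.
With repressor QilB bound, *quvX* is not transcribed.
So QuvX is not produced.
With repressor SibP bound, *jalC* is not transcribed.
So JalC is not produced.
No activator is available at the *qilP* promoter, so *qilP* is not transcribed.

OFF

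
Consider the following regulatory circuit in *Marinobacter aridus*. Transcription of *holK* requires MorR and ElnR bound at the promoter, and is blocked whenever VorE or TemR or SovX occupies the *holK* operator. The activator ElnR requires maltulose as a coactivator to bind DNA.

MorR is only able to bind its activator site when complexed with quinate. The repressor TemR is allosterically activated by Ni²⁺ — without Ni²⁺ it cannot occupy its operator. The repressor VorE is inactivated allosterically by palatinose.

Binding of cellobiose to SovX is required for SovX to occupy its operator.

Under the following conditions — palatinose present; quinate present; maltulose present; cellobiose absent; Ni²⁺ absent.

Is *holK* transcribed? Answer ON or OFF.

Palatinose is present, so VorE is inactive.
Quinate is present, so MorR is active.
Ni²⁺ is absent, so TemR is inactive.
Maltulose is present, so ElnR is active.
Cellobiose is absent, so SovX is inactive.
No repressor is bound and MorR and ElnR are active, so *holK* is transcribed.

ON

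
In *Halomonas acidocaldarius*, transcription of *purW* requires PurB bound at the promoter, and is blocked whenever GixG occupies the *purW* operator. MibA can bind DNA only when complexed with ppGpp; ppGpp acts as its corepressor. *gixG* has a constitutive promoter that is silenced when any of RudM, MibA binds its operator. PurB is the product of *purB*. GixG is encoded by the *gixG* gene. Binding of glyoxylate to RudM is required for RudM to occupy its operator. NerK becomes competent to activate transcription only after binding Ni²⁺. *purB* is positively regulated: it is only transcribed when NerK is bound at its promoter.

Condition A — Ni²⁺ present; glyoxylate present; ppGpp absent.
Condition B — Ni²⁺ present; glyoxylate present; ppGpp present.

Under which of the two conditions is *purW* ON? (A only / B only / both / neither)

Condition A:
Ni²⁺ is present, so NerK is active.
No repressor is bound and NerK is active, so *purB* is transcribed.
So PurB is produced and active.
Glyoxylate is present, so RudM is active.
ppGpp is absent, so MibA is inactive.
With repressor RudM bound, *gixG* is not transcribed.
So GixG is not produced.
No repressor is bound and PurB is active, so *purW* is transcribed.
→ *purW* is ON in A.
Condition B:
Ni²⁺ is present, so NerK is active.
No repressor is bound and NerK is active, so *purB* is transcribed.
So PurB is produced and active.
Glyoxylate is present, so RudM is active.
ppGpp is present, so MibA is active.
With repressor RudM bound, *gixG* is not transcribed.
So GixG is not produced.
No repressor is bound and PurB is active, so *purW* is transcribed.
→ *purW* is ON in B.

both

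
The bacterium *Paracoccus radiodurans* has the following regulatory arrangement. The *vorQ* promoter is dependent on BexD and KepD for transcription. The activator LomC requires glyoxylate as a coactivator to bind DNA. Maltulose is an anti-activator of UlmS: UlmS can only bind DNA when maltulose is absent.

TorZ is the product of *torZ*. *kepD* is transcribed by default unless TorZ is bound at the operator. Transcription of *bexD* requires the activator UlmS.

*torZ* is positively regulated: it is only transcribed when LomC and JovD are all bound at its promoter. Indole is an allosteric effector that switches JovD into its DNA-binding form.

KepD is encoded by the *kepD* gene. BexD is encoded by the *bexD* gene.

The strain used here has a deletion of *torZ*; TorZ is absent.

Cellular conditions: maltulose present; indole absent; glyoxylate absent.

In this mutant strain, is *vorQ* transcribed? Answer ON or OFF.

Maltulose is present, so UlmS is inactive.
Required activator UlmS is absent, so *bexD* is not transcribed.
So BexD is not produced.
TorZ is non-functional in this strain, so it has no effect.
With no repressor bound, *kepD* is transcribed.
So KepD is produced and active.
Required activator BexD is absent, so *vorQ* is not transcribed.

OFF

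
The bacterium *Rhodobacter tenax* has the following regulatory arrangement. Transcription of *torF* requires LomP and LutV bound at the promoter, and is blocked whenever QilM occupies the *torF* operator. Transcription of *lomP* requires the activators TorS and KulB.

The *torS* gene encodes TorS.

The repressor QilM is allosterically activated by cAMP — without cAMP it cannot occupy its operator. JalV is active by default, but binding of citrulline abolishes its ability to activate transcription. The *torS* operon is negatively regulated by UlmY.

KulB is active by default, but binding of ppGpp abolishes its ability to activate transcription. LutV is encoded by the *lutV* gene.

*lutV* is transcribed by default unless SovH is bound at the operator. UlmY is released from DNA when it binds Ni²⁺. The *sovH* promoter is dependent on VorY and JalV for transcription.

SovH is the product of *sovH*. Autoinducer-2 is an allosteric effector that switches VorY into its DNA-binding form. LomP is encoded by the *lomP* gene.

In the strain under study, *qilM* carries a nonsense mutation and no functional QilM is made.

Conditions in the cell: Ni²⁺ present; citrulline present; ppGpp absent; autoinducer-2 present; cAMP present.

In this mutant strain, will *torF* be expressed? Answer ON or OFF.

Ni²⁺ is present, so UlmY is inactive.
With no repressor bound, *torS* is transcribed.
So TorS is produced and active.
ppGpp is absent, so KulB is active.
No repressor is bound and TorS and KulB are active, so *lomP* is transcribed.
So LomP is produced and active.
QilM is non-functional in this strain, so it has no effect.
Autoinducer-2 is present, so VorY is active.
Citrulline is present, so JalV is inactive.
Required activator JalV is absent, so *sovH* is not transcribed.
So SovH is not produced.
With no repressor bound, *lutV* is transcribed.
So LutV is produced and active.
No repressor is bound and LomP and LutV are active, so *torF* is transcribed.

ON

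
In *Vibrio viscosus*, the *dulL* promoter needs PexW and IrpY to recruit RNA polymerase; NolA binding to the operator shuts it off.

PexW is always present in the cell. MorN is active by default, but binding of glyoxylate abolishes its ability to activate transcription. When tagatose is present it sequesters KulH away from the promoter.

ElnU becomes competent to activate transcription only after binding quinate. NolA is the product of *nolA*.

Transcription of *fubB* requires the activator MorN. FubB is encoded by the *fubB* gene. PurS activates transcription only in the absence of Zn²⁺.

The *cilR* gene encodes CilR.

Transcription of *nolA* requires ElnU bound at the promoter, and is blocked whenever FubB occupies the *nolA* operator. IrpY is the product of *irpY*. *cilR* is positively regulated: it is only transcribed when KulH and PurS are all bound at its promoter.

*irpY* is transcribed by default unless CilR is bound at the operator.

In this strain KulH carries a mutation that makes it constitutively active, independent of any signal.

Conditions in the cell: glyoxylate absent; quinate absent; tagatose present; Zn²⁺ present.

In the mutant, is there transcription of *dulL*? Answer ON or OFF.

ON

PexW is produced constitutively and is active.
KulH is constitutively active in this strain.
Zn²⁺ is present, so PurS is inactive.
Required activator PurS is absent, so *cilR* is not transcribed.
So CilR is not produced.
With no repressor bound, *irpY* is transcribed.
So IrpY is produced and active.
Quinate is absent, so ElnU is inactive.
Glyoxylate is absent, so MorN is active.
No repressor is bound and MorN is active, so *fubB* is transcribed.
So FubB is produced and active.
With repressor FubB bound, *nolA* is not transcribed.
So NolA is not produced.
No repressor is bound and PexW and IrpY are active, so *dulL* is transcribed.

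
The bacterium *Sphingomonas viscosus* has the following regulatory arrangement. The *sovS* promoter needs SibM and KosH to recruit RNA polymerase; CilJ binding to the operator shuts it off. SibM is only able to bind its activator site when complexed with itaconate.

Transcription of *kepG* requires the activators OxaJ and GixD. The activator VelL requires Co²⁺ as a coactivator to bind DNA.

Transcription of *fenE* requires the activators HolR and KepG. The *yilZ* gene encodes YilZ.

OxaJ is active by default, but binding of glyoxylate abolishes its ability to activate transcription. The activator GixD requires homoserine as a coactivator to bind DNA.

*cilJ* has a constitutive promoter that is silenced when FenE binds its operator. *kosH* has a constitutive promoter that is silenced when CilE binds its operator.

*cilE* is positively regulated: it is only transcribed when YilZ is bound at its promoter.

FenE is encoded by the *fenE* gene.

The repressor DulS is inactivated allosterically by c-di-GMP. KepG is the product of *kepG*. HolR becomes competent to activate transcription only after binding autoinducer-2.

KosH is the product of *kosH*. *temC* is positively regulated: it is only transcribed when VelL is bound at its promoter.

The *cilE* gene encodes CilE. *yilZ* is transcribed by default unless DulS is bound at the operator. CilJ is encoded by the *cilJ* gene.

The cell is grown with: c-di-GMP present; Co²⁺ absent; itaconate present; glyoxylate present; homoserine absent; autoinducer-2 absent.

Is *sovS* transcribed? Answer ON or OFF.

Itaconate is present, so SibM is active.
Autoinducer-2 is absent, so HolR is inactive.
Glyoxylate is present, so OxaJ is inactive.
Homoserine is absent, so GixD is inactive.
Required activator OxaJ is absent, so *kepG* is not transcribed.
So KepG is not produced.
Required activator HolR is absent, so *fenE* is not transcribed.
So FenE is not produced.
With no repressor bound, *cilJ* is transcribed.
So CilJ is produced and active.
c-di-GMP is present, so DulS is inactive.
With no repressor bound, *yilZ* is transcribed.
So YilZ is produced and active.
No repressor is bound and YilZ is active, so *cilE* is transcribed.
So CilE is produced and active.
With repressor CilE bound, *kosH* is not transcribed.
So KosH is not produced.
With repressor CilJ bound, *sovS* is not transcribed.

OFF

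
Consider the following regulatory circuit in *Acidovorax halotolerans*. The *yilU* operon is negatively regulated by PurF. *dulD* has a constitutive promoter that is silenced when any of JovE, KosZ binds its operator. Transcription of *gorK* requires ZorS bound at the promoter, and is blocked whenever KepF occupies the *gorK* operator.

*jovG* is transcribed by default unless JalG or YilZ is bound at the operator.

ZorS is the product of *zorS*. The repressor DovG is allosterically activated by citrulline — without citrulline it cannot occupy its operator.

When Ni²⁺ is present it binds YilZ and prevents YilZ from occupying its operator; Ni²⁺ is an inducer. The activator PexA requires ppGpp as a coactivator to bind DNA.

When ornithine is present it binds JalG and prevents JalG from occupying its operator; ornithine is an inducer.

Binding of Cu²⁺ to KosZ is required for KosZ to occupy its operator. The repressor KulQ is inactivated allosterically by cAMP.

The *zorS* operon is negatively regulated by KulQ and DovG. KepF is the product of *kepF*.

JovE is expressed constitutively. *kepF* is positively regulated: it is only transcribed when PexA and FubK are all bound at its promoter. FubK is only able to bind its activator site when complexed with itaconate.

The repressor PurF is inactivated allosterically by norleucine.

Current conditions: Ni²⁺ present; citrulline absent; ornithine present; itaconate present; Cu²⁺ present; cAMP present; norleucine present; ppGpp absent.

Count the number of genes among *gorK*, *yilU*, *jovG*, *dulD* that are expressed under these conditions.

3

ppGpp is absent, so PexA is inactive.
Itaconate is present, so FubK is active.
Required activator PexA is absent, so *kepF* is not transcribed.
So KepF is not produced.
cAMP is present, so KulQ is inactive.
Citrulline is absent, so DovG is inactive.
With no repressor bound, *zorS* is transcribed.
So ZorS is produced and active.
No repressor is bound and ZorS is active, so *gorK* is transcribed.
→ *gorK* is ON.
Norleucine is present, so PurF is inactive.
With no repressor bound, *yilU* is transcribed.
→ *yilU* is ON.
Ornithine is present, so JalG is inactive.
Ni²⁺ is present, so YilZ is inactive.
With no repressor bound, *jovG* is transcribed.
→ *jovG* is ON.
JovE is produced constitutively and is active.
Cu²⁺ is present, so KosZ is active.
With repressor JovE bound, *dulD* is not transcribed.
→ *dulD* is OFF.
3 of the 4 genes are transcribed.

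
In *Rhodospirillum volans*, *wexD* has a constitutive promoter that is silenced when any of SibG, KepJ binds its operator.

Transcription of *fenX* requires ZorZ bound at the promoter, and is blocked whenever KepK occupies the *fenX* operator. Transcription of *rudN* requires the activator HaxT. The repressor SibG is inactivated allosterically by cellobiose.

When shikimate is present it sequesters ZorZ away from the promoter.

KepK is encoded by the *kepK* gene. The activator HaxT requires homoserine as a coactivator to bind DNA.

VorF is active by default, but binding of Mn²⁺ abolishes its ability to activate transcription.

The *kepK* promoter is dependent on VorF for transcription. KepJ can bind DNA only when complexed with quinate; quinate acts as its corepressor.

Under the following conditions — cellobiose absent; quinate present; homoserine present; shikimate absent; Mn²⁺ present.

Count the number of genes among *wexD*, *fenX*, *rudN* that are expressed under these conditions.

Cellobiose is absent, so SibG is active.
Quinate is present, so KepJ is active.
With repressor SibG bound, *wexD* is not transcribed.
→ *wexD* is OFF.
Shikimate is absent, so ZorZ is active.
Mn²⁺ is present, so VorF is inactive.
Required activator VorF is absent, so *kepK* is not transcribed.
So KepK is not produced.
No repressor is bound and ZorZ is active, so *fenX* is transcribed.
→ *fenX* is ON.
Homoserine is present, so HaxT is active.
No repressor is bound and HaxT is active, so *rudN* is transcribed.
→ *rudN* is ON.
2 of the 3 genes are transcribed.

2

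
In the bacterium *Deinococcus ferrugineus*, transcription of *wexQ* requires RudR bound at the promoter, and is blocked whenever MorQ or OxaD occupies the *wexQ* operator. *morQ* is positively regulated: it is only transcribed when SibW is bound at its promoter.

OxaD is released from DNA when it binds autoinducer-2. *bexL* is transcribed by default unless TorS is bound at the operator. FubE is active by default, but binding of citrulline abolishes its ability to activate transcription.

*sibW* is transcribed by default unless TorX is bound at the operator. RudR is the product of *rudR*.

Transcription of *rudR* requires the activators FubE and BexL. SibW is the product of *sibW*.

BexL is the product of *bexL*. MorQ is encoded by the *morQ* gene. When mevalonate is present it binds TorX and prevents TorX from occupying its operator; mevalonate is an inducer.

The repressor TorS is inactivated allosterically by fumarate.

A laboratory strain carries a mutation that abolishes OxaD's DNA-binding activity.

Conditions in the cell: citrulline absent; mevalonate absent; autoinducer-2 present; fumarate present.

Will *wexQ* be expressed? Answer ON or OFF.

ON

Citrulline is absent, so FubE is active.
Fumarate is present, so TorS is inactive.
With no repressor bound, *bexL* is transcribed.
So BexL is produced and active.
No repressor is bound and FubE and BexL are active, so *rudR* is transcribed.
So RudR is produced and active.
Mevalonate is absent, so TorX is active.
With repressor TorX bound, *sibW* is not transcribed.
So SibW is not produced.
Required activator SibW is absent, so *morQ* is not transcribed.
So MorQ is not produced.
OxaD is non-functional in this strain, so it has no effect.
No repressor is bound and RudR is active, so *wexQ* is transcribed.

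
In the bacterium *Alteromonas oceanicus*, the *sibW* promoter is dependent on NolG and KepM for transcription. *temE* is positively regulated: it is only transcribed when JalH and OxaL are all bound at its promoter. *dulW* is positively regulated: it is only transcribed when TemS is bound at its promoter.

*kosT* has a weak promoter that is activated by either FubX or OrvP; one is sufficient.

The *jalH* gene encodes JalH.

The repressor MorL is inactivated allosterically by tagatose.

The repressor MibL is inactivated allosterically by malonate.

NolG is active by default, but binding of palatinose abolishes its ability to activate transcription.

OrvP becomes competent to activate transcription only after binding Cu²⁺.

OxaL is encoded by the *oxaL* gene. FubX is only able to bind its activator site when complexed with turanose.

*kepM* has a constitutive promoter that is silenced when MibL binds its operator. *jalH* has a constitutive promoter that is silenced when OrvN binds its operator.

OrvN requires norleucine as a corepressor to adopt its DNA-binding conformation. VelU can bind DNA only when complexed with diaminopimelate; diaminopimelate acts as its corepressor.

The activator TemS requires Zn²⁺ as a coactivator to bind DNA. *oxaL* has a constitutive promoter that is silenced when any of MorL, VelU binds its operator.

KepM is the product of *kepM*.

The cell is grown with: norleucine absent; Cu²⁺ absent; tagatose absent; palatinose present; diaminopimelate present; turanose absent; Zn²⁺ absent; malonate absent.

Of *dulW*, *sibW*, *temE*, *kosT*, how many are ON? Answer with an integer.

Zn²⁺ is absent, so TemS is inactive.
Required activator TemS is absent, so *dulW* is not transcribed.
→ *dulW* is OFF.
Palatinose is present, so NolG is inactive.
Malonate is absent, so MibL is active.
With repressor MibL bound, *kepM* is not transcribed.
So KepM is not produced.
Required activator NolG is absent, so *sibW* is not transcribed.
→ *sibW* is OFF.
Norleucine is absent, so OrvN is inactive.
With no repressor bound, *jalH* is transcribed.
So JalH is produced and active.
Tagatose is absent, so MorL is active.
Diaminopimelate is present, so VelU is active.
With repressor MorL bound, *oxaL* is not transcribed.
So OxaL is not produced.
Required activator OxaL is absent, so *temE* is not transcribed.
→ *temE* is OFF.
Turanose is absent, so FubX is inactive.
Cu²⁺ is absent, so OrvP is inactive.
No activator is available at the *kosT* promoter, so *kosT* is not transcribed.
→ *kosT* is OFF.
0 of the 4 genes are transcribed.

0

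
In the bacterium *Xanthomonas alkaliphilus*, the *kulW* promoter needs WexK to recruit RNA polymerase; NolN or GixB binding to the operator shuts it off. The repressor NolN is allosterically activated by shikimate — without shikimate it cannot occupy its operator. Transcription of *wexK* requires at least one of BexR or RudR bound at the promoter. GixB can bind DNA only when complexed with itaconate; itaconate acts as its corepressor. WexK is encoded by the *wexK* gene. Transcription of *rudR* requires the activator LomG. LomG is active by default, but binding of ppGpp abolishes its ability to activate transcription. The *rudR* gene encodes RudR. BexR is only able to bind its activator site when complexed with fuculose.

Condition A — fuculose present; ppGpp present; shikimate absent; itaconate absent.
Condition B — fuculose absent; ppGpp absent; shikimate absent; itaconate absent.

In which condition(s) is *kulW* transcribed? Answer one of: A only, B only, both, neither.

Condition A:
Fuculose is present, so BexR is active.
ppGpp is present, so LomG is inactive.
Required activator LomG is absent, so *rudR* is not transcribed.
So RudR is not produced.
Activator BexR is present, so *wexK* is transcribed.
So WexK is produced and active.
Shikimate is absent, so NolN is inactive.
Itaconate is absent, so GixB is inactive.
No repressor is bound and WexK is active, so *kulW* is transcribed.
→ *kulW* is ON in A.
Condition B:
Fuculose is absent, so BexR is inactive.
ppGpp is absent, so LomG is active.
No repressor is bound and LomG is active, so *rudR* is transcribed.
So RudR is produced and active.
Activator RudR is present, so *wexK* is transcribed.
So WexK is produced and active.
Shikimate is absent, so NolN is inactive.
Itaconate is absent, so GixB is inactive.
No repressor is bound and WexK is active, so *kulW* is transcribed.
→ *kulW* is ON in B.

both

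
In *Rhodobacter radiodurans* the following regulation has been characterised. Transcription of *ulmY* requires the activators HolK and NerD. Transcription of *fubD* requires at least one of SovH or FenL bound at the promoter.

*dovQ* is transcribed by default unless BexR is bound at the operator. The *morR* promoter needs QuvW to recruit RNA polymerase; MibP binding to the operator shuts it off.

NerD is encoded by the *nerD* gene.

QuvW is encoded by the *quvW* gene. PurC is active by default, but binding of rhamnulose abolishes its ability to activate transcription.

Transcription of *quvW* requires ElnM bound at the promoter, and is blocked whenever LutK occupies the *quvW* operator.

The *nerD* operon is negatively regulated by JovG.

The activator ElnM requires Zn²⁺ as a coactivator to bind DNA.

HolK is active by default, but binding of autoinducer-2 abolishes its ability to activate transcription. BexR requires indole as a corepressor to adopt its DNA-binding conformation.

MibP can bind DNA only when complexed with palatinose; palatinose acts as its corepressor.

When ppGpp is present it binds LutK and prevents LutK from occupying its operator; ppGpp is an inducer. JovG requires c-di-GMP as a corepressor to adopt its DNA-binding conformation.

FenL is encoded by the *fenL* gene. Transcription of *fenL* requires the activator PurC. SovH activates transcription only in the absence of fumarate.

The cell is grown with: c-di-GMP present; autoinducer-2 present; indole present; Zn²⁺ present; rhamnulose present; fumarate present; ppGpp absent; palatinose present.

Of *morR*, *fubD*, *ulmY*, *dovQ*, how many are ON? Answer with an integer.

0

ppGpp is absent, so LutK is active.
Zn²⁺ is present, so ElnM is active.
With repressor LutK bound, *quvW* is not transcribed.
So QuvW is not produced.
Palatinose is present, so MibP is active.
With repressor MibP bound, *morR* is not transcribed.
→ *morR* is OFF.
Fumarate is present, so SovH is inactive.
Rhamnulose is present, so PurC is inactive.
Required activator PurC is absent, so *fenL* is not transcribed.
So FenL is not produced.
No activator is available at the *fubD* promoter, so *fubD* is not transcribed.
→ *fubD* is OFF.
Autoinducer-2 is present, so HolK is inactive.
c-di-GMP is present, so JovG is active.
With repressor JovG bound, *nerD* is not transcribed.
So NerD is not produced.
Required activator HolK is absent, so *ulmY* is not transcribed.
→ *ulmY* is OFF.
Indole is present, so BexR is active.
With repressor BexR bound, *dovQ* is not transcribed.
→ *dovQ* is OFF.
0 of the 4 genes are transcribed.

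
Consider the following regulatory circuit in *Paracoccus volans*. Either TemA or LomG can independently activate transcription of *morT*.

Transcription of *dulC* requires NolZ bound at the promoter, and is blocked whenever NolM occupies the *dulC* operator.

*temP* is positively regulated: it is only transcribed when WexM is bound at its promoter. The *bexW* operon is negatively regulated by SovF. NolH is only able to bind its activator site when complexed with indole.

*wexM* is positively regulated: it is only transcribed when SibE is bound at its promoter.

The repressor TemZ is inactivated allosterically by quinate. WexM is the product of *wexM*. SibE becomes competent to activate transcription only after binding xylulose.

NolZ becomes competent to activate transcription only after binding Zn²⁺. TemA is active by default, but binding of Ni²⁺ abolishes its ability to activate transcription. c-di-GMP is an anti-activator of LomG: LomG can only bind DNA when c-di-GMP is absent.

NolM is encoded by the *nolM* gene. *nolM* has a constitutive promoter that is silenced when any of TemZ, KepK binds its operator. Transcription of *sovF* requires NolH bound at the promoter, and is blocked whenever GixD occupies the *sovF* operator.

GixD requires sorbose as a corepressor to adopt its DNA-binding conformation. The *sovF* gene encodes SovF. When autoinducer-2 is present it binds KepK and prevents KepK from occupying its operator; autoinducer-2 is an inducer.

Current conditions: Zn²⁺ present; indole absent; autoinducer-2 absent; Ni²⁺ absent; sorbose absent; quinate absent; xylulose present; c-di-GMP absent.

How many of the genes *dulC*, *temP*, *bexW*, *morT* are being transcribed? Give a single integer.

4

Zn²⁺ is present, so NolZ is active.
Quinate is absent, so TemZ is active.
Autoinducer-2 is absent, so KepK is active.
With repressor TemZ bound, *nolM* is not transcribed.
So NolM is not produced.
No repressor is bound and NolZ is active, so *dulC* is transcribed.
→ *dulC* is ON.
Xylulose is present, so SibE is active.
No repressor is bound and SibE is active, so *wexM* is transcribed.
So WexM is produced and active.
No repressor is bound and WexM is active, so *temP* is transcribed.
→ *temP* is ON.
Sorbose is absent, so GixD is inactive.
Indole is absent, so NolH is inactive.
Required activator NolH is absent, so *sovF* is not transcribed.
So SovF is not produced.
With no repressor bound, *bexW* is transcribed.
→ *bexW* is ON.
Ni²⁺ is absent, so TemA is active.
c-di-GMP is absent, so LomG is active.
Activator TemA is present, so *morT* is transcribed.
→ *morT* is ON.
4 of the 4 genes are transcribed.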